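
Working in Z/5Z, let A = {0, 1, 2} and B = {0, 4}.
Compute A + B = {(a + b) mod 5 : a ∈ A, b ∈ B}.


Work in Z/5Z: reduce every sum a + b modulo 5.
Enumerate all 6 pairs:
a = 0: 0+0=0, 0+4=4
a = 1: 1+0=1, 1+4=0
a = 2: 2+0=2, 2+4=1
Distinct residues collected: {0, 1, 2, 4}
|A + B| = 4 (out of 5 total residues).

A + B = {0, 1, 2, 4}


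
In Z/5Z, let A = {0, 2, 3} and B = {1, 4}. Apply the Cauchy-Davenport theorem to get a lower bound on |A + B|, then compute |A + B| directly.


Cauchy-Davenport: |A + B| ≥ min(p, |A| + |B| - 1) for A, B nonempty in Z/pZ.
|A| = 3, |B| = 2, p = 5.
CD lower bound = min(5, 3 + 2 - 1) = min(5, 4) = 4.
Compute A + B mod 5 directly:
a = 0: 0+1=1, 0+4=4
a = 2: 2+1=3, 2+4=1
a = 3: 3+1=4, 3+4=2
A + B = {1, 2, 3, 4}, so |A + B| = 4.
Verify: 4 ≥ 4? Yes ✓.

CD lower bound = 4, actual |A + B| = 4.


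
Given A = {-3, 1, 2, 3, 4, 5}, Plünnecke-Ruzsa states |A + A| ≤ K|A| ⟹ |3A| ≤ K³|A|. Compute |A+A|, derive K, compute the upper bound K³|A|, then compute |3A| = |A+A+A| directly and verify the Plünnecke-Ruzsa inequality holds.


|A| = 6.
Step 1: Compute A + A by enumerating all 36 pairs.
A + A = {-6, -2, -1, 0, 1, 2, 3, 4, 5, 6, 7, 8, 9, 10}, so |A + A| = 14.
Step 2: Doubling constant K = |A + A|/|A| = 14/6 = 14/6 ≈ 2.3333.
Step 3: Plünnecke-Ruzsa gives |3A| ≤ K³·|A| = (2.3333)³ · 6 ≈ 76.2222.
Step 4: Compute 3A = A + A + A directly by enumerating all triples (a,b,c) ∈ A³; |3A| = 22.
Step 5: Check 22 ≤ 76.2222? Yes ✓.

K = 14/6, Plünnecke-Ruzsa bound K³|A| ≈ 76.2222, |3A| = 22, inequality holds.


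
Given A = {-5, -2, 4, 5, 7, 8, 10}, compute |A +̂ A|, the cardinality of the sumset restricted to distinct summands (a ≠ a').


Restricted sumset: A +̂ A = {a + a' : a ∈ A, a' ∈ A, a ≠ a'}.
Equivalently, take A + A and drop any sum 2a that is achievable ONLY as a + a for a ∈ A (i.e. sums representable only with equal summands).
Enumerate pairs (a, a') with a < a' (symmetric, so each unordered pair gives one sum; this covers all a ≠ a'):
  -5 + -2 = -7
  -5 + 4 = -1
  -5 + 5 = 0
  -5 + 7 = 2
  -5 + 8 = 3
  -5 + 10 = 5
  -2 + 4 = 2
  -2 + 5 = 3
  -2 + 7 = 5
  -2 + 8 = 6
  -2 + 10 = 8
  4 + 5 = 9
  4 + 7 = 11
  4 + 8 = 12
  4 + 10 = 14
  5 + 7 = 12
  5 + 8 = 13
  5 + 10 = 15
  7 + 8 = 15
  7 + 10 = 17
  8 + 10 = 18
Collected distinct sums: {-7, -1, 0, 2, 3, 5, 6, 8, 9, 11, 12, 13, 14, 15, 17, 18}
|A +̂ A| = 16
(Reference bound: |A +̂ A| ≥ 2|A| - 3 for |A| ≥ 2, with |A| = 7 giving ≥ 11.)

|A +̂ A| = 16


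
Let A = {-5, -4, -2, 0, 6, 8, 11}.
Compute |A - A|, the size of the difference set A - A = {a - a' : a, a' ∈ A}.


A - A = {a - a' : a, a' ∈ A}; |A| = 7.
Bounds: 2|A|-1 ≤ |A - A| ≤ |A|² - |A| + 1, i.e. 13 ≤ |A - A| ≤ 43.
Note: 0 ∈ A - A always (from a - a). The set is symmetric: if d ∈ A - A then -d ∈ A - A.
Enumerate nonzero differences d = a - a' with a > a' (then include -d):
Positive differences: {1, 2, 3, 4, 5, 6, 8, 10, 11, 12, 13, 15, 16}
Full difference set: {0} ∪ (positive diffs) ∪ (negative diffs).
|A - A| = 1 + 2·13 = 27 (matches direct enumeration: 27).

|A - A| = 27


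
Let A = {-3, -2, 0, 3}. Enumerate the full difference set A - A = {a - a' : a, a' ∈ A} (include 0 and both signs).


A - A = {a - a' : a, a' ∈ A}.
Compute a - a' for each ordered pair (a, a'):
a = -3: -3--3=0, -3--2=-1, -3-0=-3, -3-3=-6
a = -2: -2--3=1, -2--2=0, -2-0=-2, -2-3=-5
a = 0: 0--3=3, 0--2=2, 0-0=0, 0-3=-3
a = 3: 3--3=6, 3--2=5, 3-0=3, 3-3=0
Collecting distinct values (and noting 0 appears from a-a):
A - A = {-6, -5, -3, -2, -1, 0, 1, 2, 3, 5, 6}
|A - A| = 11

A - A = {-6, -5, -3, -2, -1, 0, 1, 2, 3, 5, 6}


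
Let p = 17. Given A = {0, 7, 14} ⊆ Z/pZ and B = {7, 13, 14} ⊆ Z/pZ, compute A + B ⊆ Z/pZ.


Work in Z/17Z: reduce every sum a + b modulo 17.
Enumerate all 9 pairs:
a = 0: 0+7=7, 0+13=13, 0+14=14
a = 7: 7+7=14, 7+13=3, 7+14=4
a = 14: 14+7=4, 14+13=10, 14+14=11
Distinct residues collected: {3, 4, 7, 10, 11, 13, 14}
|A + B| = 7 (out of 17 total residues).

A + B = {3, 4, 7, 10, 11, 13, 14}


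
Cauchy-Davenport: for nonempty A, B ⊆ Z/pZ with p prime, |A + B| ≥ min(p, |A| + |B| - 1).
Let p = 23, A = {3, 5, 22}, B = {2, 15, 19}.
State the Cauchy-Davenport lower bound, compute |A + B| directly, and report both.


Cauchy-Davenport: |A + B| ≥ min(p, |A| + |B| - 1) for A, B nonempty in Z/pZ.
|A| = 3, |B| = 3, p = 23.
CD lower bound = min(23, 3 + 3 - 1) = min(23, 5) = 5.
Compute A + B mod 23 directly:
a = 3: 3+2=5, 3+15=18, 3+19=22
a = 5: 5+2=7, 5+15=20, 5+19=1
a = 22: 22+2=1, 22+15=14, 22+19=18
A + B = {1, 5, 7, 14, 18, 20, 22}, so |A + B| = 7.
Verify: 7 ≥ 5? Yes ✓.

CD lower bound = 5, actual |A + B| = 7.


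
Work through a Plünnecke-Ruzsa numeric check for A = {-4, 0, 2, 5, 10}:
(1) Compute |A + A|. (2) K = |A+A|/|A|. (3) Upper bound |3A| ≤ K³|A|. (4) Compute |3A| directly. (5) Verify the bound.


|A| = 5.
Step 1: Compute A + A by enumerating all 25 pairs.
A + A = {-8, -4, -2, 0, 1, 2, 4, 5, 6, 7, 10, 12, 15, 20}, so |A + A| = 14.
Step 2: Doubling constant K = |A + A|/|A| = 14/5 = 14/5 ≈ 2.8000.
Step 3: Plünnecke-Ruzsa gives |3A| ≤ K³·|A| = (2.8000)³ · 5 ≈ 109.7600.
Step 4: Compute 3A = A + A + A directly by enumerating all triples (a,b,c) ∈ A³; |3A| = 27.
Step 5: Check 27 ≤ 109.7600? Yes ✓.

K = 14/5, Plünnecke-Ruzsa bound K³|A| ≈ 109.7600, |3A| = 27, inequality holds.


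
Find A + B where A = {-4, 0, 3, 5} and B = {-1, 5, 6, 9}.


A + B = {a + b : a ∈ A, b ∈ B}.
Enumerate all |A|·|B| = 4·4 = 16 pairs (a, b) and collect distinct sums.
a = -4: -4+-1=-5, -4+5=1, -4+6=2, -4+9=5
a = 0: 0+-1=-1, 0+5=5, 0+6=6, 0+9=9
a = 3: 3+-1=2, 3+5=8, 3+6=9, 3+9=12
a = 5: 5+-1=4, 5+5=10, 5+6=11, 5+9=14
Collecting distinct sums: A + B = {-5, -1, 1, 2, 4, 5, 6, 8, 9, 10, 11, 12, 14}
|A + B| = 13

A + B = {-5, -1, 1, 2, 4, 5, 6, 8, 9, 10, 11, 12, 14}


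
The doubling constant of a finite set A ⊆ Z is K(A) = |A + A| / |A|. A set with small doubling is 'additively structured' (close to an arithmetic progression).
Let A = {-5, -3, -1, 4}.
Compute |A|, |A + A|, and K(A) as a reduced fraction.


|A| = 4.
Compute A + A by enumerating all 16 pairs.
A + A = {-10, -8, -6, -4, -2, -1, 1, 3, 8}, so |A + A| = 9.
K = |A + A| / |A| = 9/4 (already in lowest terms) ≈ 2.2500.
Reference: AP of size 4 gives K = 7/4 ≈ 1.7500; a fully generic set of size 4 gives K ≈ 2.5000.

|A| = 4, |A + A| = 9, K = 9/4.


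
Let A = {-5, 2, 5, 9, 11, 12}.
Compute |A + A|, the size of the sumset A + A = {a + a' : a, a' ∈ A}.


A + A = {a + a' : a, a' ∈ A}; |A| = 6.
General bounds: 2|A| - 1 ≤ |A + A| ≤ |A|(|A|+1)/2, i.e. 11 ≤ |A + A| ≤ 21.
Lower bound 2|A|-1 is attained iff A is an arithmetic progression.
Enumerate sums a + a' for a ≤ a' (symmetric, so this suffices):
a = -5: -5+-5=-10, -5+2=-3, -5+5=0, -5+9=4, -5+11=6, -5+12=7
a = 2: 2+2=4, 2+5=7, 2+9=11, 2+11=13, 2+12=14
a = 5: 5+5=10, 5+9=14, 5+11=16, 5+12=17
a = 9: 9+9=18, 9+11=20, 9+12=21
a = 11: 11+11=22, 11+12=23
a = 12: 12+12=24
Distinct sums: {-10, -3, 0, 4, 6, 7, 10, 11, 13, 14, 16, 17, 18, 20, 21, 22, 23, 24}
|A + A| = 18

|A + A| = 18


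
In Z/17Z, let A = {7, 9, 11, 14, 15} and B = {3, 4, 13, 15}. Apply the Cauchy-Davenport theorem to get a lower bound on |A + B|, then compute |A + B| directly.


Cauchy-Davenport: |A + B| ≥ min(p, |A| + |B| - 1) for A, B nonempty in Z/pZ.
|A| = 5, |B| = 4, p = 17.
CD lower bound = min(17, 5 + 4 - 1) = min(17, 8) = 8.
Compute A + B mod 17 directly:
a = 7: 7+3=10, 7+4=11, 7+13=3, 7+15=5
a = 9: 9+3=12, 9+4=13, 9+13=5, 9+15=7
a = 11: 11+3=14, 11+4=15, 11+13=7, 11+15=9
a = 14: 14+3=0, 14+4=1, 14+13=10, 14+15=12
a = 15: 15+3=1, 15+4=2, 15+13=11, 15+15=13
A + B = {0, 1, 2, 3, 5, 7, 9, 10, 11, 12, 13, 14, 15}, so |A + B| = 13.
Verify: 13 ≥ 8? Yes ✓.

CD lower bound = 8, actual |A + B| = 13.


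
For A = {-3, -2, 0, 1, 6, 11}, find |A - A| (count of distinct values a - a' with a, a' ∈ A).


A - A = {a - a' : a, a' ∈ A}; |A| = 6.
Bounds: 2|A|-1 ≤ |A - A| ≤ |A|² - |A| + 1, i.e. 11 ≤ |A - A| ≤ 31.
Note: 0 ∈ A - A always (from a - a). The set is symmetric: if d ∈ A - A then -d ∈ A - A.
Enumerate nonzero differences d = a - a' with a > a' (then include -d):
Positive differences: {1, 2, 3, 4, 5, 6, 8, 9, 10, 11, 13, 14}
Full difference set: {0} ∪ (positive diffs) ∪ (negative diffs).
|A - A| = 1 + 2·12 = 25 (matches direct enumeration: 25).

|A - A| = 25


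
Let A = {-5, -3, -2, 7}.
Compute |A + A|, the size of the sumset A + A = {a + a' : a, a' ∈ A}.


A + A = {a + a' : a, a' ∈ A}; |A| = 4.
General bounds: 2|A| - 1 ≤ |A + A| ≤ |A|(|A|+1)/2, i.e. 7 ≤ |A + A| ≤ 10.
Lower bound 2|A|-1 is attained iff A is an arithmetic progression.
Enumerate sums a + a' for a ≤ a' (symmetric, so this suffices):
a = -5: -5+-5=-10, -5+-3=-8, -5+-2=-7, -5+7=2
a = -3: -3+-3=-6, -3+-2=-5, -3+7=4
a = -2: -2+-2=-4, -2+7=5
a = 7: 7+7=14
Distinct sums: {-10, -8, -7, -6, -5, -4, 2, 4, 5, 14}
|A + A| = 10

|A + A| = 10


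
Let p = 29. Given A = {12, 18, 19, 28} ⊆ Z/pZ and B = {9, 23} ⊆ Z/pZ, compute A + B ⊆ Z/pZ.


Work in Z/29Z: reduce every sum a + b modulo 29.
Enumerate all 8 pairs:
a = 12: 12+9=21, 12+23=6
a = 18: 18+9=27, 18+23=12
a = 19: 19+9=28, 19+23=13
a = 28: 28+9=8, 28+23=22
Distinct residues collected: {6, 8, 12, 13, 21, 22, 27, 28}
|A + B| = 8 (out of 29 total residues).

A + B = {6, 8, 12, 13, 21, 22, 27, 28}


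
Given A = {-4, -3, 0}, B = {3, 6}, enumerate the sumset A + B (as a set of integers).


A + B = {a + b : a ∈ A, b ∈ B}.
Enumerate all |A|·|B| = 3·2 = 6 pairs (a, b) and collect distinct sums.
a = -4: -4+3=-1, -4+6=2
a = -3: -3+3=0, -3+6=3
a = 0: 0+3=3, 0+6=6
Collecting distinct sums: A + B = {-1, 0, 2, 3, 6}
|A + B| = 5

A + B = {-1, 0, 2, 3, 6}


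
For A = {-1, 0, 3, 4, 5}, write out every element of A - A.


A - A = {a - a' : a, a' ∈ A}.
Compute a - a' for each ordered pair (a, a'):
a = -1: -1--1=0, -1-0=-1, -1-3=-4, -1-4=-5, -1-5=-6
a = 0: 0--1=1, 0-0=0, 0-3=-3, 0-4=-4, 0-5=-5
a = 3: 3--1=4, 3-0=3, 3-3=0, 3-4=-1, 3-5=-2
a = 4: 4--1=5, 4-0=4, 4-3=1, 4-4=0, 4-5=-1
a = 5: 5--1=6, 5-0=5, 5-3=2, 5-4=1, 5-5=0
Collecting distinct values (and noting 0 appears from a-a):
A - A = {-6, -5, -4, -3, -2, -1, 0, 1, 2, 3, 4, 5, 6}
|A - A| = 13

A - A = {-6, -5, -4, -3, -2, -1, 0, 1, 2, 3, 4, 5, 6}


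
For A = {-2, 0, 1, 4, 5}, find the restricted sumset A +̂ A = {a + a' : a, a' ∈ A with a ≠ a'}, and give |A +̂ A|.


Restricted sumset: A +̂ A = {a + a' : a ∈ A, a' ∈ A, a ≠ a'}.
Equivalently, take A + A and drop any sum 2a that is achievable ONLY as a + a for a ∈ A (i.e. sums representable only with equal summands).
Enumerate pairs (a, a') with a < a' (symmetric, so each unordered pair gives one sum; this covers all a ≠ a'):
  -2 + 0 = -2
  -2 + 1 = -1
  -2 + 4 = 2
  -2 + 5 = 3
  0 + 1 = 1
  0 + 4 = 4
  0 + 5 = 5
  1 + 4 = 5
  1 + 5 = 6
  4 + 5 = 9
Collected distinct sums: {-2, -1, 1, 2, 3, 4, 5, 6, 9}
|A +̂ A| = 9
(Reference bound: |A +̂ A| ≥ 2|A| - 3 for |A| ≥ 2, with |A| = 5 giving ≥ 7.)

|A +̂ A| = 9


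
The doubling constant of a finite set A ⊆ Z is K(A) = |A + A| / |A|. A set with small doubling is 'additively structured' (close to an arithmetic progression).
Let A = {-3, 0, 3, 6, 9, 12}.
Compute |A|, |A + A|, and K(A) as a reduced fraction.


|A| = 6.
Compute A + A by enumerating all 36 pairs.
A + A = {-6, -3, 0, 3, 6, 9, 12, 15, 18, 21, 24}, so |A + A| = 11.
K = |A + A| / |A| = 11/6 (already in lowest terms) ≈ 1.8333.
Reference: AP of size 6 gives K = 11/6 ≈ 1.8333; a fully generic set of size 6 gives K ≈ 3.5000.

|A| = 6, |A + A| = 11, K = 11/6.


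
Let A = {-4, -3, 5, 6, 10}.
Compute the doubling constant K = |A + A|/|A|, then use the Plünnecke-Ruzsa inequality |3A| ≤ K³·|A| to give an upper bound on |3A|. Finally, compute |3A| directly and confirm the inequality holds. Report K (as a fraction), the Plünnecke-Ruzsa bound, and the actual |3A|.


|A| = 5.
Step 1: Compute A + A by enumerating all 25 pairs.
A + A = {-8, -7, -6, 1, 2, 3, 6, 7, 10, 11, 12, 15, 16, 20}, so |A + A| = 14.
Step 2: Doubling constant K = |A + A|/|A| = 14/5 = 14/5 ≈ 2.8000.
Step 3: Plünnecke-Ruzsa gives |3A| ≤ K³·|A| = (2.8000)³ · 5 ≈ 109.7600.
Step 4: Compute 3A = A + A + A directly by enumerating all triples (a,b,c) ∈ A³; |3A| = 28.
Step 5: Check 28 ≤ 109.7600? Yes ✓.

K = 14/5, Plünnecke-Ruzsa bound K³|A| ≈ 109.7600, |3A| = 28, inequality holds.


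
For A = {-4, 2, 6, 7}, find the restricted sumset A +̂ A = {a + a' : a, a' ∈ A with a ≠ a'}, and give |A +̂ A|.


Restricted sumset: A +̂ A = {a + a' : a ∈ A, a' ∈ A, a ≠ a'}.
Equivalently, take A + A and drop any sum 2a that is achievable ONLY as a + a for a ∈ A (i.e. sums representable only with equal summands).
Enumerate pairs (a, a') with a < a' (symmetric, so each unordered pair gives one sum; this covers all a ≠ a'):
  -4 + 2 = -2
  -4 + 6 = 2
  -4 + 7 = 3
  2 + 6 = 8
  2 + 7 = 9
  6 + 7 = 13
Collected distinct sums: {-2, 2, 3, 8, 9, 13}
|A +̂ A| = 6
(Reference bound: |A +̂ A| ≥ 2|A| - 3 for |A| ≥ 2, with |A| = 4 giving ≥ 5.)

|A +̂ A| = 6


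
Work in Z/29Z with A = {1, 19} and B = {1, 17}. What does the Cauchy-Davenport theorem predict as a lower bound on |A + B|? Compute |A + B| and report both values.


Cauchy-Davenport: |A + B| ≥ min(p, |A| + |B| - 1) for A, B nonempty in Z/pZ.
|A| = 2, |B| = 2, p = 29.
CD lower bound = min(29, 2 + 2 - 1) = min(29, 3) = 3.
Compute A + B mod 29 directly:
a = 1: 1+1=2, 1+17=18
a = 19: 19+1=20, 19+17=7
A + B = {2, 7, 18, 20}, so |A + B| = 4.
Verify: 4 ≥ 3? Yes ✓.

CD lower bound = 3, actual |A + B| = 4.


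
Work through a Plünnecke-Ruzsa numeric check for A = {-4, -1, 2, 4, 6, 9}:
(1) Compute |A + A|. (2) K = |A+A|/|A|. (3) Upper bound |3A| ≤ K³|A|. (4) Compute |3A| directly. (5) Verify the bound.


|A| = 6.
Step 1: Compute A + A by enumerating all 36 pairs.
A + A = {-8, -5, -2, 0, 1, 2, 3, 4, 5, 6, 8, 10, 11, 12, 13, 15, 18}, so |A + A| = 17.
Step 2: Doubling constant K = |A + A|/|A| = 17/6 = 17/6 ≈ 2.8333.
Step 3: Plünnecke-Ruzsa gives |3A| ≤ K³·|A| = (2.8333)³ · 6 ≈ 136.4722.
Step 4: Compute 3A = A + A + A directly by enumerating all triples (a,b,c) ∈ A³; |3A| = 32.
Step 5: Check 32 ≤ 136.4722? Yes ✓.

K = 17/6, Plünnecke-Ruzsa bound K³|A| ≈ 136.4722, |3A| = 32, inequality holds.


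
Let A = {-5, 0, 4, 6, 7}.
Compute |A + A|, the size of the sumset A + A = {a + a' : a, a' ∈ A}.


A + A = {a + a' : a, a' ∈ A}; |A| = 5.
General bounds: 2|A| - 1 ≤ |A + A| ≤ |A|(|A|+1)/2, i.e. 9 ≤ |A + A| ≤ 15.
Lower bound 2|A|-1 is attained iff A is an arithmetic progression.
Enumerate sums a + a' for a ≤ a' (symmetric, so this suffices):
a = -5: -5+-5=-10, -5+0=-5, -5+4=-1, -5+6=1, -5+7=2
a = 0: 0+0=0, 0+4=4, 0+6=6, 0+7=7
a = 4: 4+4=8, 4+6=10, 4+7=11
a = 6: 6+6=12, 6+7=13
a = 7: 7+7=14
Distinct sums: {-10, -5, -1, 0, 1, 2, 4, 6, 7, 8, 10, 11, 12, 13, 14}
|A + A| = 15

|A + A| = 15


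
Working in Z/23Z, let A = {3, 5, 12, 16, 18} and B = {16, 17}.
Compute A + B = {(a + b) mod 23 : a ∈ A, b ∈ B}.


Work in Z/23Z: reduce every sum a + b modulo 23.
Enumerate all 10 pairs:
a = 3: 3+16=19, 3+17=20
a = 5: 5+16=21, 5+17=22
a = 12: 12+16=5, 12+17=6
a = 16: 16+16=9, 16+17=10
a = 18: 18+16=11, 18+17=12
Distinct residues collected: {5, 6, 9, 10, 11, 12, 19, 20, 21, 22}
|A + B| = 10 (out of 23 total residues).

A + B = {5, 6, 9, 10, 11, 12, 19, 20, 21, 22}


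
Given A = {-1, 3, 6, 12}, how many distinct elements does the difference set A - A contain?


A - A = {a - a' : a, a' ∈ A}; |A| = 4.
Bounds: 2|A|-1 ≤ |A - A| ≤ |A|² - |A| + 1, i.e. 7 ≤ |A - A| ≤ 13.
Note: 0 ∈ A - A always (from a - a). The set is symmetric: if d ∈ A - A then -d ∈ A - A.
Enumerate nonzero differences d = a - a' with a > a' (then include -d):
Positive differences: {3, 4, 6, 7, 9, 13}
Full difference set: {0} ∪ (positive diffs) ∪ (negative diffs).
|A - A| = 1 + 2·6 = 13 (matches direct enumeration: 13).

|A - A| = 13


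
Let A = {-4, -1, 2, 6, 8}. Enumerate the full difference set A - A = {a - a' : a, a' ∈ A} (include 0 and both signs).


A - A = {a - a' : a, a' ∈ A}.
Compute a - a' for each ordered pair (a, a'):
a = -4: -4--4=0, -4--1=-3, -4-2=-6, -4-6=-10, -4-8=-12
a = -1: -1--4=3, -1--1=0, -1-2=-3, -1-6=-7, -1-8=-9
a = 2: 2--4=6, 2--1=3, 2-2=0, 2-6=-4, 2-8=-6
a = 6: 6--4=10, 6--1=7, 6-2=4, 6-6=0, 6-8=-2
a = 8: 8--4=12, 8--1=9, 8-2=6, 8-6=2, 8-8=0
Collecting distinct values (and noting 0 appears from a-a):
A - A = {-12, -10, -9, -7, -6, -4, -3, -2, 0, 2, 3, 4, 6, 7, 9, 10, 12}
|A - A| = 17

A - A = {-12, -10, -9, -7, -6, -4, -3, -2, 0, 2, 3, 4, 6, 7, 9, 10, 12}


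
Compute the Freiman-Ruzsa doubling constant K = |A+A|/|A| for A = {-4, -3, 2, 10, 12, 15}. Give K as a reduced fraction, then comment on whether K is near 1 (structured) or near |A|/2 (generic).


|A| = 6.
Compute A + A by enumerating all 36 pairs.
A + A = {-8, -7, -6, -2, -1, 4, 6, 7, 8, 9, 11, 12, 14, 17, 20, 22, 24, 25, 27, 30}, so |A + A| = 20.
K = |A + A| / |A| = 20/6 = 10/3 ≈ 3.3333.
Reference: AP of size 6 gives K = 11/6 ≈ 1.8333; a fully generic set of size 6 gives K ≈ 3.5000.

|A| = 6, |A + A| = 20, K = 20/6 = 10/3.


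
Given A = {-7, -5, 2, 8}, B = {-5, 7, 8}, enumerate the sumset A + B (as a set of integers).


A + B = {a + b : a ∈ A, b ∈ B}.
Enumerate all |A|·|B| = 4·3 = 12 pairs (a, b) and collect distinct sums.
a = -7: -7+-5=-12, -7+7=0, -7+8=1
a = -5: -5+-5=-10, -5+7=2, -5+8=3
a = 2: 2+-5=-3, 2+7=9, 2+8=10
a = 8: 8+-5=3, 8+7=15, 8+8=16
Collecting distinct sums: A + B = {-12, -10, -3, 0, 1, 2, 3, 9, 10, 15, 16}
|A + B| = 11

A + B = {-12, -10, -3, 0, 1, 2, 3, 9, 10, 15, 16}


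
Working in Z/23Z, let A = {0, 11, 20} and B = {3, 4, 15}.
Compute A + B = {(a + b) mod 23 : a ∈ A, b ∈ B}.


Work in Z/23Z: reduce every sum a + b modulo 23.
Enumerate all 9 pairs:
a = 0: 0+3=3, 0+4=4, 0+15=15
a = 11: 11+3=14, 11+4=15, 11+15=3
a = 20: 20+3=0, 20+4=1, 20+15=12
Distinct residues collected: {0, 1, 3, 4, 12, 14, 15}
|A + B| = 7 (out of 23 total residues).

A + B = {0, 1, 3, 4, 12, 14, 15}


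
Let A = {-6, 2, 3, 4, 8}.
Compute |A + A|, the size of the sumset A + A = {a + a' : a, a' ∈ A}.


A + A = {a + a' : a, a' ∈ A}; |A| = 5.
General bounds: 2|A| - 1 ≤ |A + A| ≤ |A|(|A|+1)/2, i.e. 9 ≤ |A + A| ≤ 15.
Lower bound 2|A|-1 is attained iff A is an arithmetic progression.
Enumerate sums a + a' for a ≤ a' (symmetric, so this suffices):
a = -6: -6+-6=-12, -6+2=-4, -6+3=-3, -6+4=-2, -6+8=2
a = 2: 2+2=4, 2+3=5, 2+4=6, 2+8=10
a = 3: 3+3=6, 3+4=7, 3+8=11
a = 4: 4+4=8, 4+8=12
a = 8: 8+8=16
Distinct sums: {-12, -4, -3, -2, 2, 4, 5, 6, 7, 8, 10, 11, 12, 16}
|A + A| = 14

|A + A| = 14


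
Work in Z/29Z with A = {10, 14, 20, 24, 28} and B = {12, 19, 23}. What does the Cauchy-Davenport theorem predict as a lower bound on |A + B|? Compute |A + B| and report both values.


Cauchy-Davenport: |A + B| ≥ min(p, |A| + |B| - 1) for A, B nonempty in Z/pZ.
|A| = 5, |B| = 3, p = 29.
CD lower bound = min(29, 5 + 3 - 1) = min(29, 7) = 7.
Compute A + B mod 29 directly:
a = 10: 10+12=22, 10+19=0, 10+23=4
a = 14: 14+12=26, 14+19=4, 14+23=8
a = 20: 20+12=3, 20+19=10, 20+23=14
a = 24: 24+12=7, 24+19=14, 24+23=18
a = 28: 28+12=11, 28+19=18, 28+23=22
A + B = {0, 3, 4, 7, 8, 10, 11, 14, 18, 22, 26}, so |A + B| = 11.
Verify: 11 ≥ 7? Yes ✓.

CD lower bound = 7, actual |A + B| = 11.


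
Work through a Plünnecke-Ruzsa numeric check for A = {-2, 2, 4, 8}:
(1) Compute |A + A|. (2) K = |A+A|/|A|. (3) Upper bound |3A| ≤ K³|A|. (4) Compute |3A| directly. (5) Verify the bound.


|A| = 4.
Step 1: Compute A + A by enumerating all 16 pairs.
A + A = {-4, 0, 2, 4, 6, 8, 10, 12, 16}, so |A + A| = 9.
Step 2: Doubling constant K = |A + A|/|A| = 9/4 = 9/4 ≈ 2.2500.
Step 3: Plünnecke-Ruzsa gives |3A| ≤ K³·|A| = (2.2500)³ · 4 ≈ 45.5625.
Step 4: Compute 3A = A + A + A directly by enumerating all triples (a,b,c) ∈ A³; |3A| = 14.
Step 5: Check 14 ≤ 45.5625? Yes ✓.

K = 9/4, Plünnecke-Ruzsa bound K³|A| ≈ 45.5625, |3A| = 14, inequality holds.


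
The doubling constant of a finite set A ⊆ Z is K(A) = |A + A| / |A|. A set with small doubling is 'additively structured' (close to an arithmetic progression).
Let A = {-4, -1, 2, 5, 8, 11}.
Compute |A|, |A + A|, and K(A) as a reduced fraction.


|A| = 6.
Compute A + A by enumerating all 36 pairs.
A + A = {-8, -5, -2, 1, 4, 7, 10, 13, 16, 19, 22}, so |A + A| = 11.
K = |A + A| / |A| = 11/6 (already in lowest terms) ≈ 1.8333.
Reference: AP of size 6 gives K = 11/6 ≈ 1.8333; a fully generic set of size 6 gives K ≈ 3.5000.

|A| = 6, |A + A| = 11, K = 11/6.


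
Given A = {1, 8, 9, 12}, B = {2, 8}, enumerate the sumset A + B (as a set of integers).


A + B = {a + b : a ∈ A, b ∈ B}.
Enumerate all |A|·|B| = 4·2 = 8 pairs (a, b) and collect distinct sums.
a = 1: 1+2=3, 1+8=9
a = 8: 8+2=10, 8+8=16
a = 9: 9+2=11, 9+8=17
a = 12: 12+2=14, 12+8=20
Collecting distinct sums: A + B = {3, 9, 10, 11, 14, 16, 17, 20}
|A + B| = 8

A + B = {3, 9, 10, 11, 14, 16, 17, 20}


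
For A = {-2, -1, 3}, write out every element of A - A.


A - A = {a - a' : a, a' ∈ A}.
Compute a - a' for each ordered pair (a, a'):
a = -2: -2--2=0, -2--1=-1, -2-3=-5
a = -1: -1--2=1, -1--1=0, -1-3=-4
a = 3: 3--2=5, 3--1=4, 3-3=0
Collecting distinct values (and noting 0 appears from a-a):
A - A = {-5, -4, -1, 0, 1, 4, 5}
|A - A| = 7

A - A = {-5, -4, -1, 0, 1, 4, 5}


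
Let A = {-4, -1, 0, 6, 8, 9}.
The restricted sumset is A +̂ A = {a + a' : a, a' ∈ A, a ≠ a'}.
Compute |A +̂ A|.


Restricted sumset: A +̂ A = {a + a' : a ∈ A, a' ∈ A, a ≠ a'}.
Equivalently, take A + A and drop any sum 2a that is achievable ONLY as a + a for a ∈ A (i.e. sums representable only with equal summands).
Enumerate pairs (a, a') with a < a' (symmetric, so each unordered pair gives one sum; this covers all a ≠ a'):
  -4 + -1 = -5
  -4 + 0 = -4
  -4 + 6 = 2
  -4 + 8 = 4
  -4 + 9 = 5
  -1 + 0 = -1
  -1 + 6 = 5
  -1 + 8 = 7
  -1 + 9 = 8
  0 + 6 = 6
  0 + 8 = 8
  0 + 9 = 9
  6 + 8 = 14
  6 + 9 = 15
  8 + 9 = 17
Collected distinct sums: {-5, -4, -1, 2, 4, 5, 6, 7, 8, 9, 14, 15, 17}
|A +̂ A| = 13
(Reference bound: |A +̂ A| ≥ 2|A| - 3 for |A| ≥ 2, with |A| = 6 giving ≥ 9.)

|A +̂ A| = 13


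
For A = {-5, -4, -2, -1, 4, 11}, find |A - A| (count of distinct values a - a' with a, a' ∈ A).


A - A = {a - a' : a, a' ∈ A}; |A| = 6.
Bounds: 2|A|-1 ≤ |A - A| ≤ |A|² - |A| + 1, i.e. 11 ≤ |A - A| ≤ 31.
Note: 0 ∈ A - A always (from a - a). The set is symmetric: if d ∈ A - A then -d ∈ A - A.
Enumerate nonzero differences d = a - a' with a > a' (then include -d):
Positive differences: {1, 2, 3, 4, 5, 6, 7, 8, 9, 12, 13, 15, 16}
Full difference set: {0} ∪ (positive diffs) ∪ (negative diffs).
|A - A| = 1 + 2·13 = 27 (matches direct enumeration: 27).

|A - A| = 27


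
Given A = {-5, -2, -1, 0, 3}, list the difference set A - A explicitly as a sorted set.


A - A = {a - a' : a, a' ∈ A}.
Compute a - a' for each ordered pair (a, a'):
a = -5: -5--5=0, -5--2=-3, -5--1=-4, -5-0=-5, -5-3=-8
a = -2: -2--5=3, -2--2=0, -2--1=-1, -2-0=-2, -2-3=-5
a = -1: -1--5=4, -1--2=1, -1--1=0, -1-0=-1, -1-3=-4
a = 0: 0--5=5, 0--2=2, 0--1=1, 0-0=0, 0-3=-3
a = 3: 3--5=8, 3--2=5, 3--1=4, 3-0=3, 3-3=0
Collecting distinct values (and noting 0 appears from a-a):
A - A = {-8, -5, -4, -3, -2, -1, 0, 1, 2, 3, 4, 5, 8}
|A - A| = 13

A - A = {-8, -5, -4, -3, -2, -1, 0, 1, 2, 3, 4, 5, 8}


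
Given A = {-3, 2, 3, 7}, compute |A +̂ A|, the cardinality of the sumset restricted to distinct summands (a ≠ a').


Restricted sumset: A +̂ A = {a + a' : a ∈ A, a' ∈ A, a ≠ a'}.
Equivalently, take A + A and drop any sum 2a that is achievable ONLY as a + a for a ∈ A (i.e. sums representable only with equal summands).
Enumerate pairs (a, a') with a < a' (symmetric, so each unordered pair gives one sum; this covers all a ≠ a'):
  -3 + 2 = -1
  -3 + 3 = 0
  -3 + 7 = 4
  2 + 3 = 5
  2 + 7 = 9
  3 + 7 = 10
Collected distinct sums: {-1, 0, 4, 5, 9, 10}
|A +̂ A| = 6
(Reference bound: |A +̂ A| ≥ 2|A| - 3 for |A| ≥ 2, with |A| = 4 giving ≥ 5.)

|A +̂ A| = 6


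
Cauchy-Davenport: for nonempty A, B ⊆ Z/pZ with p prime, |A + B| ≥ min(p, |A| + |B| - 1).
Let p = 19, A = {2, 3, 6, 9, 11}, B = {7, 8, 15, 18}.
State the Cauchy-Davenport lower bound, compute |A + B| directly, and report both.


Cauchy-Davenport: |A + B| ≥ min(p, |A| + |B| - 1) for A, B nonempty in Z/pZ.
|A| = 5, |B| = 4, p = 19.
CD lower bound = min(19, 5 + 4 - 1) = min(19, 8) = 8.
Compute A + B mod 19 directly:
a = 2: 2+7=9, 2+8=10, 2+15=17, 2+18=1
a = 3: 3+7=10, 3+8=11, 3+15=18, 3+18=2
a = 6: 6+7=13, 6+8=14, 6+15=2, 6+18=5
a = 9: 9+7=16, 9+8=17, 9+15=5, 9+18=8
a = 11: 11+7=18, 11+8=0, 11+15=7, 11+18=10
A + B = {0, 1, 2, 5, 7, 8, 9, 10, 11, 13, 14, 16, 17, 18}, so |A + B| = 14.
Verify: 14 ≥ 8? Yes ✓.

CD lower bound = 8, actual |A + B| = 14.


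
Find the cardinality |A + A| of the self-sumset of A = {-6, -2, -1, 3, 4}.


A + A = {a + a' : a, a' ∈ A}; |A| = 5.
General bounds: 2|A| - 1 ≤ |A + A| ≤ |A|(|A|+1)/2, i.e. 9 ≤ |A + A| ≤ 15.
Lower bound 2|A|-1 is attained iff A is an arithmetic progression.
Enumerate sums a + a' for a ≤ a' (symmetric, so this suffices):
a = -6: -6+-6=-12, -6+-2=-8, -6+-1=-7, -6+3=-3, -6+4=-2
a = -2: -2+-2=-4, -2+-1=-3, -2+3=1, -2+4=2
a = -1: -1+-1=-2, -1+3=2, -1+4=3
a = 3: 3+3=6, 3+4=7
a = 4: 4+4=8
Distinct sums: {-12, -8, -7, -4, -3, -2, 1, 2, 3, 6, 7, 8}
|A + A| = 12

|A + A| = 12


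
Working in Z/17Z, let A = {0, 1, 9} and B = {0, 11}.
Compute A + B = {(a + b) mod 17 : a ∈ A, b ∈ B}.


Work in Z/17Z: reduce every sum a + b modulo 17.
Enumerate all 6 pairs:
a = 0: 0+0=0, 0+11=11
a = 1: 1+0=1, 1+11=12
a = 9: 9+0=9, 9+11=3
Distinct residues collected: {0, 1, 3, 9, 11, 12}
|A + B| = 6 (out of 17 total residues).

A + B = {0, 1, 3, 9, 11, 12}


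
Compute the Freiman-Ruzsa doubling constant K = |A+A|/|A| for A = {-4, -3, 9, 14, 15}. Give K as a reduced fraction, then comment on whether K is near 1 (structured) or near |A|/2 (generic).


|A| = 5.
Compute A + A by enumerating all 25 pairs.
A + A = {-8, -7, -6, 5, 6, 10, 11, 12, 18, 23, 24, 28, 29, 30}, so |A + A| = 14.
K = |A + A| / |A| = 14/5 (already in lowest terms) ≈ 2.8000.
Reference: AP of size 5 gives K = 9/5 ≈ 1.8000; a fully generic set of size 5 gives K ≈ 3.0000.

|A| = 5, |A + A| = 14, K = 14/5.


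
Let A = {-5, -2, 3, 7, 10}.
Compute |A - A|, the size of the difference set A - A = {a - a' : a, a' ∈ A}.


A - A = {a - a' : a, a' ∈ A}; |A| = 5.
Bounds: 2|A|-1 ≤ |A - A| ≤ |A|² - |A| + 1, i.e. 9 ≤ |A - A| ≤ 21.
Note: 0 ∈ A - A always (from a - a). The set is symmetric: if d ∈ A - A then -d ∈ A - A.
Enumerate nonzero differences d = a - a' with a > a' (then include -d):
Positive differences: {3, 4, 5, 7, 8, 9, 12, 15}
Full difference set: {0} ∪ (positive diffs) ∪ (negative diffs).
|A - A| = 1 + 2·8 = 17 (matches direct enumeration: 17).

|A - A| = 17


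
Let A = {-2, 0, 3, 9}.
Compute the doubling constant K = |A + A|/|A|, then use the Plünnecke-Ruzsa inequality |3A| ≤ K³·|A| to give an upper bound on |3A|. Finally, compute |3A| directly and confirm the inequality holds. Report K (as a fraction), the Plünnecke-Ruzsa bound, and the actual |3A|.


|A| = 4.
Step 1: Compute A + A by enumerating all 16 pairs.
A + A = {-4, -2, 0, 1, 3, 6, 7, 9, 12, 18}, so |A + A| = 10.
Step 2: Doubling constant K = |A + A|/|A| = 10/4 = 10/4 ≈ 2.5000.
Step 3: Plünnecke-Ruzsa gives |3A| ≤ K³·|A| = (2.5000)³ · 4 ≈ 62.5000.
Step 4: Compute 3A = A + A + A directly by enumerating all triples (a,b,c) ∈ A³; |3A| = 19.
Step 5: Check 19 ≤ 62.5000? Yes ✓.

K = 10/4, Plünnecke-Ruzsa bound K³|A| ≈ 62.5000, |3A| = 19, inequality holds.


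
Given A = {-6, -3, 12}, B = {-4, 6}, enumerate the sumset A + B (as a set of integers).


A + B = {a + b : a ∈ A, b ∈ B}.
Enumerate all |A|·|B| = 3·2 = 6 pairs (a, b) and collect distinct sums.
a = -6: -6+-4=-10, -6+6=0
a = -3: -3+-4=-7, -3+6=3
a = 12: 12+-4=8, 12+6=18
Collecting distinct sums: A + B = {-10, -7, 0, 3, 8, 18}
|A + B| = 6

A + B = {-10, -7, 0, 3, 8, 18}


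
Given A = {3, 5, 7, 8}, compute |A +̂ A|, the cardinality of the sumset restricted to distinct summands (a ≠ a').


Restricted sumset: A +̂ A = {a + a' : a ∈ A, a' ∈ A, a ≠ a'}.
Equivalently, take A + A and drop any sum 2a that is achievable ONLY as a + a for a ∈ A (i.e. sums representable only with equal summands).
Enumerate pairs (a, a') with a < a' (symmetric, so each unordered pair gives one sum; this covers all a ≠ a'):
  3 + 5 = 8
  3 + 7 = 10
  3 + 8 = 11
  5 + 7 = 12
  5 + 8 = 13
  7 + 8 = 15
Collected distinct sums: {8, 10, 11, 12, 13, 15}
|A +̂ A| = 6
(Reference bound: |A +̂ A| ≥ 2|A| - 3 for |A| ≥ 2, with |A| = 4 giving ≥ 5.)

|A +̂ A| = 6


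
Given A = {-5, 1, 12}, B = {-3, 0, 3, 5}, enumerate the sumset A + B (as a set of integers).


A + B = {a + b : a ∈ A, b ∈ B}.
Enumerate all |A|·|B| = 3·4 = 12 pairs (a, b) and collect distinct sums.
a = -5: -5+-3=-8, -5+0=-5, -5+3=-2, -5+5=0
a = 1: 1+-3=-2, 1+0=1, 1+3=4, 1+5=6
a = 12: 12+-3=9, 12+0=12, 12+3=15, 12+5=17
Collecting distinct sums: A + B = {-8, -5, -2, 0, 1, 4, 6, 9, 12, 15, 17}
|A + B| = 11

A + B = {-8, -5, -2, 0, 1, 4, 6, 9, 12, 15, 17}


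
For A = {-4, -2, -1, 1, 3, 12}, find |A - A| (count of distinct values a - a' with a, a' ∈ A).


A - A = {a - a' : a, a' ∈ A}; |A| = 6.
Bounds: 2|A|-1 ≤ |A - A| ≤ |A|² - |A| + 1, i.e. 11 ≤ |A - A| ≤ 31.
Note: 0 ∈ A - A always (from a - a). The set is symmetric: if d ∈ A - A then -d ∈ A - A.
Enumerate nonzero differences d = a - a' with a > a' (then include -d):
Positive differences: {1, 2, 3, 4, 5, 7, 9, 11, 13, 14, 16}
Full difference set: {0} ∪ (positive diffs) ∪ (negative diffs).
|A - A| = 1 + 2·11 = 23 (matches direct enumeration: 23).

|A - A| = 23


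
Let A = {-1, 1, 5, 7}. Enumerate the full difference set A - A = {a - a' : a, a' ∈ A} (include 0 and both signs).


A - A = {a - a' : a, a' ∈ A}.
Compute a - a' for each ordered pair (a, a'):
a = -1: -1--1=0, -1-1=-2, -1-5=-6, -1-7=-8
a = 1: 1--1=2, 1-1=0, 1-5=-4, 1-7=-6
a = 5: 5--1=6, 5-1=4, 5-5=0, 5-7=-2
a = 7: 7--1=8, 7-1=6, 7-5=2, 7-7=0
Collecting distinct values (and noting 0 appears from a-a):
A - A = {-8, -6, -4, -2, 0, 2, 4, 6, 8}
|A - A| = 9

A - A = {-8, -6, -4, -2, 0, 2, 4, 6, 8}


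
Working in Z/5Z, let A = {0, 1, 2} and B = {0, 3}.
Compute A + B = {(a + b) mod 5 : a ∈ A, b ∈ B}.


Work in Z/5Z: reduce every sum a + b modulo 5.
Enumerate all 6 pairs:
a = 0: 0+0=0, 0+3=3
a = 1: 1+0=1, 1+3=4
a = 2: 2+0=2, 2+3=0
Distinct residues collected: {0, 1, 2, 3, 4}
|A + B| = 5 (out of 5 total residues).

A + B = {0, 1, 2, 3, 4}


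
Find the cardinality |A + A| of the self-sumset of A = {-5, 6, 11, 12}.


A + A = {a + a' : a, a' ∈ A}; |A| = 4.
General bounds: 2|A| - 1 ≤ |A + A| ≤ |A|(|A|+1)/2, i.e. 7 ≤ |A + A| ≤ 10.
Lower bound 2|A|-1 is attained iff A is an arithmetic progression.
Enumerate sums a + a' for a ≤ a' (symmetric, so this suffices):
a = -5: -5+-5=-10, -5+6=1, -5+11=6, -5+12=7
a = 6: 6+6=12, 6+11=17, 6+12=18
a = 11: 11+11=22, 11+12=23
a = 12: 12+12=24
Distinct sums: {-10, 1, 6, 7, 12, 17, 18, 22, 23, 24}
|A + A| = 10

|A + A| = 10


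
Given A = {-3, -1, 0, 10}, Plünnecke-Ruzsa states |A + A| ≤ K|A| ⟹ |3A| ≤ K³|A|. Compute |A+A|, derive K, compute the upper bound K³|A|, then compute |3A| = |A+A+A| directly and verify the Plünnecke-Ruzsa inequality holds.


|A| = 4.
Step 1: Compute A + A by enumerating all 16 pairs.
A + A = {-6, -4, -3, -2, -1, 0, 7, 9, 10, 20}, so |A + A| = 10.
Step 2: Doubling constant K = |A + A|/|A| = 10/4 = 10/4 ≈ 2.5000.
Step 3: Plünnecke-Ruzsa gives |3A| ≤ K³·|A| = (2.5000)³ · 4 ≈ 62.5000.
Step 4: Compute 3A = A + A + A directly by enumerating all triples (a,b,c) ∈ A³; |3A| = 19.
Step 5: Check 19 ≤ 62.5000? Yes ✓.

K = 10/4, Plünnecke-Ruzsa bound K³|A| ≈ 62.5000, |3A| = 19, inequality holds.


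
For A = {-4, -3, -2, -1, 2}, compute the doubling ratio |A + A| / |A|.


|A| = 5.
Compute A + A by enumerating all 25 pairs.
A + A = {-8, -7, -6, -5, -4, -3, -2, -1, 0, 1, 4}, so |A + A| = 11.
K = |A + A| / |A| = 11/5 (already in lowest terms) ≈ 2.2000.
Reference: AP of size 5 gives K = 9/5 ≈ 1.8000; a fully generic set of size 5 gives K ≈ 3.0000.

|A| = 5, |A + A| = 11, K = 11/5.


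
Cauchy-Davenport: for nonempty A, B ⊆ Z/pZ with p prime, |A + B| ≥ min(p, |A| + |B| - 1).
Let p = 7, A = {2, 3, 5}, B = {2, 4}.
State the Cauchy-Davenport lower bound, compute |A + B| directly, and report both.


Cauchy-Davenport: |A + B| ≥ min(p, |A| + |B| - 1) for A, B nonempty in Z/pZ.
|A| = 3, |B| = 2, p = 7.
CD lower bound = min(7, 3 + 2 - 1) = min(7, 4) = 4.
Compute A + B mod 7 directly:
a = 2: 2+2=4, 2+4=6
a = 3: 3+2=5, 3+4=0
a = 5: 5+2=0, 5+4=2
A + B = {0, 2, 4, 5, 6}, so |A + B| = 5.
Verify: 5 ≥ 4? Yes ✓.

CD lower bound = 4, actual |A + B| = 5.


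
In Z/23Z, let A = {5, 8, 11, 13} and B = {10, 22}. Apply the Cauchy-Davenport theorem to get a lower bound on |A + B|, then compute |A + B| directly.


Cauchy-Davenport: |A + B| ≥ min(p, |A| + |B| - 1) for A, B nonempty in Z/pZ.
|A| = 4, |B| = 2, p = 23.
CD lower bound = min(23, 4 + 2 - 1) = min(23, 5) = 5.
Compute A + B mod 23 directly:
a = 5: 5+10=15, 5+22=4
a = 8: 8+10=18, 8+22=7
a = 11: 11+10=21, 11+22=10
a = 13: 13+10=0, 13+22=12
A + B = {0, 4, 7, 10, 12, 15, 18, 21}, so |A + B| = 8.
Verify: 8 ≥ 5? Yes ✓.

CD lower bound = 5, actual |A + B| = 8.


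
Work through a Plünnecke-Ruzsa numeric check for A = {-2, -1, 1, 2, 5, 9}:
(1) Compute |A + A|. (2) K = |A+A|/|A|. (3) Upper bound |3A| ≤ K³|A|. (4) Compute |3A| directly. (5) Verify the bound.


|A| = 6.
Step 1: Compute A + A by enumerating all 36 pairs.
A + A = {-4, -3, -2, -1, 0, 1, 2, 3, 4, 6, 7, 8, 10, 11, 14, 18}, so |A + A| = 16.
Step 2: Doubling constant K = |A + A|/|A| = 16/6 = 16/6 ≈ 2.6667.
Step 3: Plünnecke-Ruzsa gives |3A| ≤ K³·|A| = (2.6667)³ · 6 ≈ 113.7778.
Step 4: Compute 3A = A + A + A directly by enumerating all triples (a,b,c) ∈ A³; |3A| = 27.
Step 5: Check 27 ≤ 113.7778? Yes ✓.

K = 16/6, Plünnecke-Ruzsa bound K³|A| ≈ 113.7778, |3A| = 27, inequality holds.


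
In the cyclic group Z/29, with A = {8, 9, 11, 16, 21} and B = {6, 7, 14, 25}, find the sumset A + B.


Work in Z/29Z: reduce every sum a + b modulo 29.
Enumerate all 20 pairs:
a = 8: 8+6=14, 8+7=15, 8+14=22, 8+25=4
a = 9: 9+6=15, 9+7=16, 9+14=23, 9+25=5
a = 11: 11+6=17, 11+7=18, 11+14=25, 11+25=7
a = 16: 16+6=22, 16+7=23, 16+14=1, 16+25=12
a = 21: 21+6=27, 21+7=28, 21+14=6, 21+25=17
Distinct residues collected: {1, 4, 5, 6, 7, 12, 14, 15, 16, 17, 18, 22, 23, 25, 27, 28}
|A + B| = 16 (out of 29 total residues).

A + B = {1, 4, 5, 6, 7, 12, 14, 15, 16, 17, 18, 22, 23, 25, 27, 28}


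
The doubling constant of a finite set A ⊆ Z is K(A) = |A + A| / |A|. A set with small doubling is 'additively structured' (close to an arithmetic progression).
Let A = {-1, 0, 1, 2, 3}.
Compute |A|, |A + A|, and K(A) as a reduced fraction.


|A| = 5.
Compute A + A by enumerating all 25 pairs.
A + A = {-2, -1, 0, 1, 2, 3, 4, 5, 6}, so |A + A| = 9.
K = |A + A| / |A| = 9/5 (already in lowest terms) ≈ 1.8000.
Reference: AP of size 5 gives K = 9/5 ≈ 1.8000; a fully generic set of size 5 gives K ≈ 3.0000.

|A| = 5, |A + A| = 9, K = 9/5.


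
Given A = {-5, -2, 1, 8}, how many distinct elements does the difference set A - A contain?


A - A = {a - a' : a, a' ∈ A}; |A| = 4.
Bounds: 2|A|-1 ≤ |A - A| ≤ |A|² - |A| + 1, i.e. 7 ≤ |A - A| ≤ 13.
Note: 0 ∈ A - A always (from a - a). The set is symmetric: if d ∈ A - A then -d ∈ A - A.
Enumerate nonzero differences d = a - a' with a > a' (then include -d):
Positive differences: {3, 6, 7, 10, 13}
Full difference set: {0} ∪ (positive diffs) ∪ (negative diffs).
|A - A| = 1 + 2·5 = 11 (matches direct enumeration: 11).

|A - A| = 11


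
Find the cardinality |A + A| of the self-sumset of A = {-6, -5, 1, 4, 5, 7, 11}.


A + A = {a + a' : a, a' ∈ A}; |A| = 7.
General bounds: 2|A| - 1 ≤ |A + A| ≤ |A|(|A|+1)/2, i.e. 13 ≤ |A + A| ≤ 28.
Lower bound 2|A|-1 is attained iff A is an arithmetic progression.
Enumerate sums a + a' for a ≤ a' (symmetric, so this suffices):
a = -6: -6+-6=-12, -6+-5=-11, -6+1=-5, -6+4=-2, -6+5=-1, -6+7=1, -6+11=5
a = -5: -5+-5=-10, -5+1=-4, -5+4=-1, -5+5=0, -5+7=2, -5+11=6
a = 1: 1+1=2, 1+4=5, 1+5=6, 1+7=8, 1+11=12
a = 4: 4+4=8, 4+5=9, 4+7=11, 4+11=15
a = 5: 5+5=10, 5+7=12, 5+11=16
a = 7: 7+7=14, 7+11=18
a = 11: 11+11=22
Distinct sums: {-12, -11, -10, -5, -4, -2, -1, 0, 1, 2, 5, 6, 8, 9, 10, 11, 12, 14, 15, 16, 18, 22}
|A + A| = 22

|A + A| = 22


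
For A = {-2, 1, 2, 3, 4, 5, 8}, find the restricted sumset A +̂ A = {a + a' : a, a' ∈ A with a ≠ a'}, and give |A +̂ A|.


Restricted sumset: A +̂ A = {a + a' : a ∈ A, a' ∈ A, a ≠ a'}.
Equivalently, take A + A and drop any sum 2a that is achievable ONLY as a + a for a ∈ A (i.e. sums representable only with equal summands).
Enumerate pairs (a, a') with a < a' (symmetric, so each unordered pair gives one sum; this covers all a ≠ a'):
  -2 + 1 = -1
  -2 + 2 = 0
  -2 + 3 = 1
  -2 + 4 = 2
  -2 + 5 = 3
  -2 + 8 = 6
  1 + 2 = 3
  1 + 3 = 4
  1 + 4 = 5
  1 + 5 = 6
  1 + 8 = 9
  2 + 3 = 5
  2 + 4 = 6
  2 + 5 = 7
  2 + 8 = 10
  3 + 4 = 7
  3 + 5 = 8
  3 + 8 = 11
  4 + 5 = 9
  4 + 8 = 12
  5 + 8 = 13
Collected distinct sums: {-1, 0, 1, 2, 3, 4, 5, 6, 7, 8, 9, 10, 11, 12, 13}
|A +̂ A| = 15
(Reference bound: |A +̂ A| ≥ 2|A| - 3 for |A| ≥ 2, with |A| = 7 giving ≥ 11.)

|A +̂ A| = 15


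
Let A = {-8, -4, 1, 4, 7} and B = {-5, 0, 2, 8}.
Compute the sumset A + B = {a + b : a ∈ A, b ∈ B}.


A + B = {a + b : a ∈ A, b ∈ B}.
Enumerate all |A|·|B| = 5·4 = 20 pairs (a, b) and collect distinct sums.
a = -8: -8+-5=-13, -8+0=-8, -8+2=-6, -8+8=0
a = -4: -4+-5=-9, -4+0=-4, -4+2=-2, -4+8=4
a = 1: 1+-5=-4, 1+0=1, 1+2=3, 1+8=9
a = 4: 4+-5=-1, 4+0=4, 4+2=6, 4+8=12
a = 7: 7+-5=2, 7+0=7, 7+2=9, 7+8=15
Collecting distinct sums: A + B = {-13, -9, -8, -6, -4, -2, -1, 0, 1, 2, 3, 4, 6, 7, 9, 12, 15}
|A + B| = 17

A + B = {-13, -9, -8, -6, -4, -2, -1, 0, 1, 2, 3, 4, 6, 7, 9, 12, 15}


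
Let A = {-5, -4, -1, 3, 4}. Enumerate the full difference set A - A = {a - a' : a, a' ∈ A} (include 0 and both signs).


A - A = {a - a' : a, a' ∈ A}.
Compute a - a' for each ordered pair (a, a'):
a = -5: -5--5=0, -5--4=-1, -5--1=-4, -5-3=-8, -5-4=-9
a = -4: -4--5=1, -4--4=0, -4--1=-3, -4-3=-7, -4-4=-8
a = -1: -1--5=4, -1--4=3, -1--1=0, -1-3=-4, -1-4=-5
a = 3: 3--5=8, 3--4=7, 3--1=4, 3-3=0, 3-4=-1
a = 4: 4--5=9, 4--4=8, 4--1=5, 4-3=1, 4-4=0
Collecting distinct values (and noting 0 appears from a-a):
A - A = {-9, -8, -7, -5, -4, -3, -1, 0, 1, 3, 4, 5, 7, 8, 9}
|A - A| = 15

A - A = {-9, -8, -7, -5, -4, -3, -1, 0, 1, 3, 4, 5, 7, 8, 9}


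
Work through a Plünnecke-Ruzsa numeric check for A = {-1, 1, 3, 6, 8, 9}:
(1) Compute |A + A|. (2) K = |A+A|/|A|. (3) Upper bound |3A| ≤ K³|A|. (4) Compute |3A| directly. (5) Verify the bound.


|A| = 6.
Step 1: Compute A + A by enumerating all 36 pairs.
A + A = {-2, 0, 2, 4, 5, 6, 7, 8, 9, 10, 11, 12, 14, 15, 16, 17, 18}, so |A + A| = 17.
Step 2: Doubling constant K = |A + A|/|A| = 17/6 = 17/6 ≈ 2.8333.
Step 3: Plünnecke-Ruzsa gives |3A| ≤ K³·|A| = (2.8333)³ · 6 ≈ 136.4722.
Step 4: Compute 3A = A + A + A directly by enumerating all triples (a,b,c) ∈ A³; |3A| = 28.
Step 5: Check 28 ≤ 136.4722? Yes ✓.

K = 17/6, Plünnecke-Ruzsa bound K³|A| ≈ 136.4722, |3A| = 28, inequality holds.


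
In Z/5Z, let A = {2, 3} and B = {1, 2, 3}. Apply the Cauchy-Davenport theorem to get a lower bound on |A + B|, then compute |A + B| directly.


Cauchy-Davenport: |A + B| ≥ min(p, |A| + |B| - 1) for A, B nonempty in Z/pZ.
|A| = 2, |B| = 3, p = 5.
CD lower bound = min(5, 2 + 3 - 1) = min(5, 4) = 4.
Compute A + B mod 5 directly:
a = 2: 2+1=3, 2+2=4, 2+3=0
a = 3: 3+1=4, 3+2=0, 3+3=1
A + B = {0, 1, 3, 4}, so |A + B| = 4.
Verify: 4 ≥ 4? Yes ✓.

CD lower bound = 4, actual |A + B| = 4.
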